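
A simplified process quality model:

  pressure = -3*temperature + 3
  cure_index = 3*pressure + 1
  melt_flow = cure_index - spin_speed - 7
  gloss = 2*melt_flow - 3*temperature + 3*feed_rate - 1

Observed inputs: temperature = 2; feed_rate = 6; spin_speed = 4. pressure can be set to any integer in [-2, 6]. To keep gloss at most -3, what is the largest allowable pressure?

pressure = 1

Intervening on pressure fixes its value directly, overriding its dependence on temperature.
Substituting into the melt_flow equation gives melt_flow = 3*pressure - 10.
gloss becomes 6*pressure - 9.
Require 6*pressure - 9 ≤ -3, so pressure ≤ 1.
The largest integer in [-2, 6] satisfying this is 1.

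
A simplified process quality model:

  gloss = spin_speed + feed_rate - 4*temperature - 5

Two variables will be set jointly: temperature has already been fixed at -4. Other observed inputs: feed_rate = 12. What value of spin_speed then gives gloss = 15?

With temperature held at -4:
Substituting into the gloss equation gives gloss = spin_speed + 23.
Solve spin_speed + 23 = 15: spin_speed = (15 - 23) / 1 = -8.

spin_speed = -8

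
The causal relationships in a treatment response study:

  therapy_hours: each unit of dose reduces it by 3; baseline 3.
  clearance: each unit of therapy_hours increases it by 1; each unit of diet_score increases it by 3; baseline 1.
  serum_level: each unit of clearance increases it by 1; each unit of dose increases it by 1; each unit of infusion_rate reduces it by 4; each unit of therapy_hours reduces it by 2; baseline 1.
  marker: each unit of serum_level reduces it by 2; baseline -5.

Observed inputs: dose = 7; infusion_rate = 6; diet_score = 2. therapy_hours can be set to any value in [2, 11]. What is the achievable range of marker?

17 to 35

Intervening on therapy_hours fixes its value directly, overriding its dependence on dose.
Substituting into the clearance equation gives clearance = therapy_hours + 7.
Substituting into the serum_level equation gives serum_level = -therapy_hours - 9.
Substituting into the marker equation gives marker = 2*therapy_hours + 13.
Linear in therapy_hours, so extremes are at the endpoints: therapy_hours = 2 gives marker = 17; therapy_hours = 11 gives marker = 35.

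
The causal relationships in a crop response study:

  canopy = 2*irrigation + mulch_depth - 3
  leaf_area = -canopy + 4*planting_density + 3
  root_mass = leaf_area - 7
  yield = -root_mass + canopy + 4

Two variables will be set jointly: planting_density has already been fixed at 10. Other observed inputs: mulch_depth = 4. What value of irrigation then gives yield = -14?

irrigation = 4

With planting_density held at 10:
Substituting into the canopy equation gives canopy = 2*irrigation + 1.
leaf_area becomes -2*irrigation + 42.
This gives root_mass = -2*irrigation + 35.
Substituting into the yield equation gives yield = 4*irrigation - 30.
Solve 4*irrigation - 30 = -14: irrigation = (-14 + 30) / 4 = 4.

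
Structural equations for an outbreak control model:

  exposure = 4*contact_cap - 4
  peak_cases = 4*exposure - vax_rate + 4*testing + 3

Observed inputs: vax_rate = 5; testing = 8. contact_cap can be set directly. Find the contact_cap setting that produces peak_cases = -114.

Substituting into the peak_cases equation gives peak_cases = 16*contact_cap + 14.
Solve 16*contact_cap + 14 = -114: contact_cap = (-114 - 14) / 16 = -8.

contact_cap = -8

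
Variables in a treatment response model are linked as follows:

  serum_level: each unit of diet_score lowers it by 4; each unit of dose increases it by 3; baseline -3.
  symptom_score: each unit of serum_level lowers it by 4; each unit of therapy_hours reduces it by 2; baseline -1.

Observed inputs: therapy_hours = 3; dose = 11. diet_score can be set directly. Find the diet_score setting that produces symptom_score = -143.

Substituting into the serum_level equation gives serum_level = -4*diet_score + 30.
Substituting into the symptom_score equation gives symptom_score = 16*diet_score - 127.
Solve 16*diet_score - 127 = -143: diet_score = (-143 + 127) / 16 = -1.

diet_score = -1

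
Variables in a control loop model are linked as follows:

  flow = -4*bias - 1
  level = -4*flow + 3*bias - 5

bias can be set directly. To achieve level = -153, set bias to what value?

bias = -8

Substituting into the level equation gives level = 19*bias - 1.
Solve 19*bias - 1 = -153: bias = (-153 + 1) / 19 = -8.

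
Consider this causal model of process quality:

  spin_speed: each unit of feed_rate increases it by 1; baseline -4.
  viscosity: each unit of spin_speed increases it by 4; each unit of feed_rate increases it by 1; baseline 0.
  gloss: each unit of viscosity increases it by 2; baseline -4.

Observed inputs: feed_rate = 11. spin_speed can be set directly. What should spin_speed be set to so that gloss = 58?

spin_speed = 5

Intervening on spin_speed fixes its value directly, overriding its dependence on feed_rate.
Substituting into the viscosity equation gives viscosity = 4*spin_speed + 11.
This gives gloss = 8*spin_speed + 18.
Solve 8*spin_speed + 18 = 58: spin_speed = (58 - 18) / 8 = 5.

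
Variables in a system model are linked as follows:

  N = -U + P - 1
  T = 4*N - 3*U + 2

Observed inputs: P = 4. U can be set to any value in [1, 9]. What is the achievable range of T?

-49 to 7

Substituting into the N equation gives N = -U + 3.
This gives T = -7*U + 14.
Linear in U, so extremes are at the endpoints: U = 1 gives T = 7; U = 9 gives T = -49.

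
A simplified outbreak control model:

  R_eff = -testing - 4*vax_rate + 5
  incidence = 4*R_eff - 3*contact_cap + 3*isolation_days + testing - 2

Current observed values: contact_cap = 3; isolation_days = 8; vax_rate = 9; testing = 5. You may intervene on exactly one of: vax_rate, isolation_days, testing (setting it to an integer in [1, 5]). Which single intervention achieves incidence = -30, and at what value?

set vax_rate = 3

Intervening on vax_rate: with other inputs at their observed values, incidence = -16*vax_rate + 18. Solving for -30 gives vax_rate = 3, within [1, 5].
Intervening on isolation_days: incidence = 3*isolation_days - 150. Reaching -30 requires isolation_days = 40, outside [1, 5].
Intervening on testing: incidence = -3*testing - 111. Reaching -30 requires testing = -27, outside [1, 5].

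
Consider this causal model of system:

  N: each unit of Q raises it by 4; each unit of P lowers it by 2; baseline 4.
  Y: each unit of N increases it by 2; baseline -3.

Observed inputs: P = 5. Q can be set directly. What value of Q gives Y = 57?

Substituting into the N equation gives N = 4*Q - 6.
So Y = 8*Q - 15.
Solve 8*Q - 15 = 57: Q = (57 + 15) / 8 = 9.

Q = 9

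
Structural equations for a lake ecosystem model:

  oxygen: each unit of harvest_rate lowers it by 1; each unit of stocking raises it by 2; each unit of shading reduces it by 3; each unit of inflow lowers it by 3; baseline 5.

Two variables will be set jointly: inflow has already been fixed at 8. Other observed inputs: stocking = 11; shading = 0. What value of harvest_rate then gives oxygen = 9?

With inflow held at 8:
Substituting into the oxygen equation gives oxygen = -harvest_rate + 3.
Solve -harvest_rate + 3 = 9: harvest_rate = (9 - 3) / -1 = -6.

harvest_rate = -6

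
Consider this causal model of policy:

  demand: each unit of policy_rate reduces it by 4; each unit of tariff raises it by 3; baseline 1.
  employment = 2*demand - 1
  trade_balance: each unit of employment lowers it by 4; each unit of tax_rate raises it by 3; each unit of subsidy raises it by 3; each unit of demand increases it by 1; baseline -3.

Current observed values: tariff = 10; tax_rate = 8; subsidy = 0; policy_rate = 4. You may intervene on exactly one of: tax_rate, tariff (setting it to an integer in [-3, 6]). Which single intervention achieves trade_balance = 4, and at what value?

set tariff = 6

Intervening on tax_rate: trade_balance = 3*tax_rate - 104. Reaching 4 requires tax_rate = 36, outside [-3, 6].
Intervening on tariff: with other inputs at their observed values, trade_balance = -21*tariff + 130. Solving for 4 gives tariff = 6, within [-3, 6].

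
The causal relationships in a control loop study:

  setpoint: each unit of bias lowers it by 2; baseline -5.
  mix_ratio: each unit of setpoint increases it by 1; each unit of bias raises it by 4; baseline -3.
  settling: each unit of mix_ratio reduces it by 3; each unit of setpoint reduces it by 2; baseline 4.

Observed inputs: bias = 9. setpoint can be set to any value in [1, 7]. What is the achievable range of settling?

Intervening on setpoint fixes its value directly, overriding its dependence on bias.
Substituting into the mix_ratio equation gives mix_ratio = setpoint + 33.
settling becomes -5*setpoint - 95.
Linear in setpoint, so extremes are at the endpoints: setpoint = 1 gives settling = -100; setpoint = 7 gives settling = -130.

-130 to -100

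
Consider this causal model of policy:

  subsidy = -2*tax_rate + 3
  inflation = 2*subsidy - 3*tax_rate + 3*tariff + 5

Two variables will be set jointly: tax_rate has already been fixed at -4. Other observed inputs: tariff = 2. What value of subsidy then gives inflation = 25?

subsidy = 1

With tax_rate held at -4:
Intervening on subsidy fixes its value directly, overriding its dependence on tax_rate.
Substituting into the inflation equation gives inflation = 2*subsidy + 23.
Solve 2*subsidy + 23 = 25: subsidy = (25 - 23) / 2 = 1.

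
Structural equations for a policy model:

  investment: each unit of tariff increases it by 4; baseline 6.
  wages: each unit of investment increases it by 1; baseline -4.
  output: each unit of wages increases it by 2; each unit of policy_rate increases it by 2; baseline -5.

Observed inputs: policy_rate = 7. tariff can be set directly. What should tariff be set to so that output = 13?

tariff = 0

Substituting into the wages equation gives wages = 4*tariff + 2.
So output = 8*tariff + 13.
Solve 8*tariff + 13 = 13: tariff = (13 - 13) / 8 = 0.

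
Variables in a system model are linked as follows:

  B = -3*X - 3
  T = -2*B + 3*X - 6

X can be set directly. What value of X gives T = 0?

Substituting into the T equation gives T = 9*X.
Solve 9*X = 0: X = 0 / 9 = 0.

X = 0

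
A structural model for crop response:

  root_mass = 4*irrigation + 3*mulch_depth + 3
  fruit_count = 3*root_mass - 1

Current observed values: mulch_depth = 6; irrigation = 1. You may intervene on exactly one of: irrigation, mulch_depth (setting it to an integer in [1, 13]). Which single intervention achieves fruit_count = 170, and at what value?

Intervening on irrigation: with other inputs at their observed values, fruit_count = 12*irrigation + 62. Solving for 170 gives irrigation = 9, within [1, 13].
Intervening on mulch_depth: fruit_count = 9*mulch_depth + 20. Reaching 170 requires mulch_depth = 50/3, not an integer.

set irrigation = 9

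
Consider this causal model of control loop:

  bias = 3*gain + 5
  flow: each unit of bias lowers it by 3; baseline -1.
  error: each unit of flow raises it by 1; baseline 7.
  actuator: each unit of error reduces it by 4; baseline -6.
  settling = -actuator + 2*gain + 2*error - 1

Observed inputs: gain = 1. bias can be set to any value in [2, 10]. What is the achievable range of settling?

-137 to 7

Intervening on bias fixes its value directly, overriding its dependence on gain.
Substituting into the error equation gives error = -3*bias + 6.
Substituting into the actuator equation gives actuator = 12*bias - 30.
Substituting into the settling equation gives settling = -18*bias + 43.
Linear in bias, so extremes are at the endpoints: bias = 2 gives settling = 7; bias = 10 gives settling = -137.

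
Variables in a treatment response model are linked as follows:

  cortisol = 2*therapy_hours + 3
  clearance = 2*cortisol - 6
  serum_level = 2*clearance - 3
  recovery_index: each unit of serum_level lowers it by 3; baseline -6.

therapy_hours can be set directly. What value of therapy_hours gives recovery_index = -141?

Substituting into the clearance equation gives clearance = 4*therapy_hours.
Substituting into the serum_level equation gives serum_level = 8*therapy_hours - 3.
This gives recovery_index = -24*therapy_hours + 3.
Solve -24*therapy_hours + 3 = -141: therapy_hours = (-141 - 3) / -24 = 6.

therapy_hours = 6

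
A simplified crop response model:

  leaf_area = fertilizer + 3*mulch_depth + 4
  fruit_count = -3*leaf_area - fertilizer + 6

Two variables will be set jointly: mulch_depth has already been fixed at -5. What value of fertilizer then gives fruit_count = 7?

fertilizer = 8

With mulch_depth held at -5:
Substituting into the leaf_area equation gives leaf_area = fertilizer - 11.
Substituting into the fruit_count equation gives fruit_count = -4*fertilizer + 39.
Solve -4*fertilizer + 39 = 7: fertilizer = (7 - 39) / -4 = 8.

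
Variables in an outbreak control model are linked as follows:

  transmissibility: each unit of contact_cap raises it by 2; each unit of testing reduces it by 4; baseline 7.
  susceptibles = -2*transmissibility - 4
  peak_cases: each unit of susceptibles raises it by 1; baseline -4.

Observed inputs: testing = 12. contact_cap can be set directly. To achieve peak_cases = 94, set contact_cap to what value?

Substituting into the transmissibility equation gives transmissibility = 2*contact_cap - 41.
susceptibles becomes -4*contact_cap + 78.
Substituting into the peak_cases equation gives peak_cases = -4*contact_cap + 74.
Solve -4*contact_cap + 74 = 94: contact_cap = (94 - 74) / -4 = -5.

contact_cap = -5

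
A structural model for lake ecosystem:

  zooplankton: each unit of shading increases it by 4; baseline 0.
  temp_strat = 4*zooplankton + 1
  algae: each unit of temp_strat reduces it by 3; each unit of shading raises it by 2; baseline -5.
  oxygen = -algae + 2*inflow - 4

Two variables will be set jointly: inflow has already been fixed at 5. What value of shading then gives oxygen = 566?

With inflow held at 5:
Substituting into the temp_strat equation gives temp_strat = 16*shading + 1.
Substituting into the algae equation gives algae = -46*shading - 8.
Substituting into the oxygen equation gives oxygen = 46*shading + 14.
Solve 46*shading + 14 = 566: shading = (566 - 14) / 46 = 12.

shading = 12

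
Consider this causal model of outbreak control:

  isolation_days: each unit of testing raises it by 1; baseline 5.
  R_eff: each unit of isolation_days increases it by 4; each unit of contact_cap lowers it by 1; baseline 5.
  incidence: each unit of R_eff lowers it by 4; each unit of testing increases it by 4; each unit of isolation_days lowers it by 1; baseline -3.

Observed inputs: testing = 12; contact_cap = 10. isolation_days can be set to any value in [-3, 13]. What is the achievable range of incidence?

Intervening on isolation_days fixes its value directly, overriding its dependence on testing.
Substituting into the R_eff equation gives R_eff = 4*isolation_days - 5.
incidence becomes -17*isolation_days + 65.
Linear in isolation_days, so extremes are at the endpoints: isolation_days = -3 gives incidence = 116; isolation_days = 13 gives incidence = -156.

-156 to 116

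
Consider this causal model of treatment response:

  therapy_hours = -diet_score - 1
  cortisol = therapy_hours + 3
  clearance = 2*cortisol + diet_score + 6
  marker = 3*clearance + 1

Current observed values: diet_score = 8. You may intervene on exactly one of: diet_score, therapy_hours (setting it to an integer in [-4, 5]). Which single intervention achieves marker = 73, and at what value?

Intervening on diet_score: marker = -3*diet_score + 31. Reaching 73 requires diet_score = -14, outside [-4, 5].
Intervening on therapy_hours: with other inputs at their observed values, marker = 6*therapy_hours + 61. Solving for 73 gives therapy_hours = 2, within [-4, 5].

set therapy_hours = 2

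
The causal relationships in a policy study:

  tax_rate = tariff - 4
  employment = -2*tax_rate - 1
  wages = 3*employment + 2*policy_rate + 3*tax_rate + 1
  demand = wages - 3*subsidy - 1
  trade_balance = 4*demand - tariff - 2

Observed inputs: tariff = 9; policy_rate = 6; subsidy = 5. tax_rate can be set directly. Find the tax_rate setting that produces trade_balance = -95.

tax_rate = 5

Intervening on tax_rate fixes its value directly, overriding its dependence on tariff.
Substituting into the wages equation gives wages = -3*tax_rate + 10.
This gives demand = -3*tax_rate - 6.
So trade_balance = -12*tax_rate - 35.
Solve -12*tax_rate - 35 = -95: tax_rate = (-95 + 35) / -12 = 5.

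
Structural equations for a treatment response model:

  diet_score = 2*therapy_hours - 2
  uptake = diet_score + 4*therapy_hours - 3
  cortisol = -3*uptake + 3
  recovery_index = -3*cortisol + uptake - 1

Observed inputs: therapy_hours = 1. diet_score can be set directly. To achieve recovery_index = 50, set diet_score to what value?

Intervening on diet_score fixes its value directly, overriding its dependence on therapy_hours.
Substituting into the uptake equation gives uptake = diet_score + 1.
cortisol becomes -3*diet_score.
So recovery_index = 10*diet_score.
Solve 10*diet_score = 50: diet_score = 50 / 10 = 5.

diet_score = 5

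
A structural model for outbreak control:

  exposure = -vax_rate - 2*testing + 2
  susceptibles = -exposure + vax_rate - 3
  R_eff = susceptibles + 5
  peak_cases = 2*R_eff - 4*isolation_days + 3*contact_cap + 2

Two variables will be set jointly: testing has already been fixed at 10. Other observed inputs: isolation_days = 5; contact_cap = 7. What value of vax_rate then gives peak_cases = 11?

With testing held at 10:
Substituting into the exposure equation gives exposure = -vax_rate - 18.
Substituting into the susceptibles equation gives susceptibles = 2*vax_rate + 15.
R_eff becomes 2*vax_rate + 20.
Substituting into the peak_cases equation gives peak_cases = 4*vax_rate + 43.
Solve 4*vax_rate + 43 = 11: vax_rate = (11 - 43) / 4 = -8.

vax_rate = -8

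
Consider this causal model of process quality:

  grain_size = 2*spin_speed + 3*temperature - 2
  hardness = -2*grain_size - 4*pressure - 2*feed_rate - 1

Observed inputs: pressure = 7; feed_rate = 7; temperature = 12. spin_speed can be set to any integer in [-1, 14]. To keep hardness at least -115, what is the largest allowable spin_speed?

spin_speed = 1

Substituting into the grain_size equation gives grain_size = 2*spin_speed + 34.
So hardness = -4*spin_speed - 111.
Require -4*spin_speed - 111 ≥ -115, so spin_speed ≤ 1.
The largest integer in [-1, 14] satisfying this is 1.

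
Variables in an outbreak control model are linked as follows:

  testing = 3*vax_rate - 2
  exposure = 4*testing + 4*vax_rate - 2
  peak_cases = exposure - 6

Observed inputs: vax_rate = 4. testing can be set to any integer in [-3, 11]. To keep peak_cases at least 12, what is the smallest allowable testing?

Intervening on testing fixes its value directly, overriding its dependence on vax_rate.
Substituting into the exposure equation gives exposure = 4*testing + 14.
Substituting into the peak_cases equation gives peak_cases = 4*testing + 8.
Require 4*testing + 8 ≥ 12, so testing ≥ 1.
The smallest integer in [-3, 11] satisfying this is 1.

testing = 1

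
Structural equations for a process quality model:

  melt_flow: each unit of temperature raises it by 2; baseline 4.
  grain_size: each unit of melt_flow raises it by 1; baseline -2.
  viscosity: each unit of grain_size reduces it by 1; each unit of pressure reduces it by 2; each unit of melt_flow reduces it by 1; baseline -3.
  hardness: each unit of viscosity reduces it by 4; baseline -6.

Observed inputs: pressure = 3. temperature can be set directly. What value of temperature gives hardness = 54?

Substituting into the grain_size equation gives grain_size = 2*temperature + 2.
Substituting into the viscosity equation gives viscosity = -4*temperature - 15.
Substituting into the hardness equation gives hardness = 16*temperature + 54.
Solve 16*temperature + 54 = 54: temperature = (54 - 54) / 16 = 0.

temperature = 0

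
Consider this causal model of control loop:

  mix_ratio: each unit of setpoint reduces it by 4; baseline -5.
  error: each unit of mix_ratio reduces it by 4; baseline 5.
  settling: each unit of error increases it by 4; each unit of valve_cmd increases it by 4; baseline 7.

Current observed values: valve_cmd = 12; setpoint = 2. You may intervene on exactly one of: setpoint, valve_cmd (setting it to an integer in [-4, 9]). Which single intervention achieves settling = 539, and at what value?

set setpoint = 6

Intervening on setpoint: with other inputs at their observed values, settling = 64*setpoint + 155. Solving for 539 gives setpoint = 6, within [-4, 9].
Intervening on valve_cmd: settling = 4*valve_cmd + 235. Reaching 539 requires valve_cmd = 76, outside [-4, 9].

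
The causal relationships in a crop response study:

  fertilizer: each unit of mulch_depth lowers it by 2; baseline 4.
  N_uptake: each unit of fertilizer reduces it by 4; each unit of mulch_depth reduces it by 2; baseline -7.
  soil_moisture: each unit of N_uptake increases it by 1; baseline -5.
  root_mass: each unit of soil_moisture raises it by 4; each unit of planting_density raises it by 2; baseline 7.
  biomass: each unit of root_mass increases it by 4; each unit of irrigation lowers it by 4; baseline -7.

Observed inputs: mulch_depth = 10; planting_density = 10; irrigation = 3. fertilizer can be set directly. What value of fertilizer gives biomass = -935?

fertilizer = 8

Intervening on fertilizer fixes its value directly, overriding its dependence on mulch_depth.
Substituting into the N_uptake equation gives N_uptake = -4*fertilizer - 27.
Substituting into the soil_moisture equation gives soil_moisture = -4*fertilizer - 32.
Substituting into the root_mass equation gives root_mass = -16*fertilizer - 101.
So biomass = -64*fertilizer - 423.
Solve -64*fertilizer - 423 = -935: fertilizer = (-935 + 423) / -64 = 8.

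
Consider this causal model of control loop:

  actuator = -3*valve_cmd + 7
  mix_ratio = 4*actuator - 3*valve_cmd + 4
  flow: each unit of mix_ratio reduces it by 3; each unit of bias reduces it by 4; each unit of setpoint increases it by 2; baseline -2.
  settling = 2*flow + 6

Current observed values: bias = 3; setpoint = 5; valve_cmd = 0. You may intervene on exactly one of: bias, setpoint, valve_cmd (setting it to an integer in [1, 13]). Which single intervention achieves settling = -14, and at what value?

Intervening on bias: settling = -8*bias - 170. Reaching -14 requires bias = -39/2, not an integer.
Intervening on setpoint: settling = 4*setpoint - 214. Reaching -14 requires setpoint = 50, outside [1, 13].
Intervening on valve_cmd: with other inputs at their observed values, settling = 90*valve_cmd - 194. Solving for -14 gives valve_cmd = 2, within [1, 13].

set valve_cmd = 2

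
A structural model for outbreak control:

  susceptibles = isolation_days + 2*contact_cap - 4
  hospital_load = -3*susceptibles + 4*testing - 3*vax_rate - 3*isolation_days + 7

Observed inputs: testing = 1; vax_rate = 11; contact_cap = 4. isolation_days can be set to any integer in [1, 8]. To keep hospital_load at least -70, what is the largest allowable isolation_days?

isolation_days = 6

Substituting into the susceptibles equation gives susceptibles = isolation_days + 4.
Substituting into the hospital_load equation gives hospital_load = -6*isolation_days - 34.
Require -6*isolation_days - 34 ≥ -70, so isolation_days ≤ 6.
The largest integer in [1, 8] satisfying this is 6.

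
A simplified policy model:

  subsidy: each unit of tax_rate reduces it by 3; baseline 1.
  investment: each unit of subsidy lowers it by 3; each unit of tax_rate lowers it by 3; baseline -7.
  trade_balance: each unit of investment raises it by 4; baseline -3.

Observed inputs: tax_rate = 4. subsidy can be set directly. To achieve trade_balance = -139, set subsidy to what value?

Intervening on subsidy fixes its value directly, overriding its dependence on tax_rate.
Substituting into the investment equation gives investment = -3*subsidy - 19.
So trade_balance = -12*subsidy - 79.
Solve -12*subsidy - 79 = -139: subsidy = (-139 + 79) / -12 = 5.

subsidy = 5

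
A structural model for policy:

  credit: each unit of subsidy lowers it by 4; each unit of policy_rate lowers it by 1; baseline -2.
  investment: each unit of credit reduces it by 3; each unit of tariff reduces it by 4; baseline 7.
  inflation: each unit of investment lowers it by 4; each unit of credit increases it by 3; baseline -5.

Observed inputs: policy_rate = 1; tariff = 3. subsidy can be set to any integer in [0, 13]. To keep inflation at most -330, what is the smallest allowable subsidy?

subsidy = 5

Substituting into the credit equation gives credit = -4*subsidy - 3.
This gives investment = 12*subsidy + 4.
So inflation = -60*subsidy - 30.
Require -60*subsidy - 30 ≤ -330, so subsidy ≥ 5.
The smallest integer in [0, 13] satisfying this is 5.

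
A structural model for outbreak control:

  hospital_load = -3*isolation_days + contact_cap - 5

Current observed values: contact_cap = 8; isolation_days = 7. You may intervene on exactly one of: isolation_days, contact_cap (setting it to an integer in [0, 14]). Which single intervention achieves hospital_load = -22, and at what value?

Intervening on isolation_days: hospital_load = -3*isolation_days + 3. Reaching -22 requires isolation_days = 25/3, not an integer.
Intervening on contact_cap: with other inputs at their observed values, hospital_load = contact_cap - 26. Solving for -22 gives contact_cap = 4, within [0, 14].

set contact_cap = 4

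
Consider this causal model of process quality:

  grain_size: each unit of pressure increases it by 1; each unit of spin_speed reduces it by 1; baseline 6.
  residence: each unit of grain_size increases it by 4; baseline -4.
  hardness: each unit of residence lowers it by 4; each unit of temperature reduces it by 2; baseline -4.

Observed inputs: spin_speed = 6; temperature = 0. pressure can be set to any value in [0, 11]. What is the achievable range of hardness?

-164 to 12

Substituting into the grain_size equation gives grain_size = pressure.
Substituting into the residence equation gives residence = 4*pressure - 4.
Substituting into the hardness equation gives hardness = -16*pressure + 12.
Linear in pressure, so extremes are at the endpoints: pressure = 0 gives hardness = 12; pressure = 11 gives hardness = -164.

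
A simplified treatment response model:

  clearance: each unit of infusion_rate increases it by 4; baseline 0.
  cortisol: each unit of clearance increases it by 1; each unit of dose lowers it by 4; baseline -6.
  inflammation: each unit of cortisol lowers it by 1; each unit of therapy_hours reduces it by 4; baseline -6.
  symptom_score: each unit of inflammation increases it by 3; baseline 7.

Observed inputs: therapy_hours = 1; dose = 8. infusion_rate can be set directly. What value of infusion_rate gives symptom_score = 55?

infusion_rate = 3

Substituting into the cortisol equation gives cortisol = 4*infusion_rate - 38.
Substituting into the inflammation equation gives inflammation = -4*infusion_rate + 28.
So symptom_score = -12*infusion_rate + 91.
Solve -12*infusion_rate + 91 = 55: infusion_rate = (55 - 91) / -12 = 3.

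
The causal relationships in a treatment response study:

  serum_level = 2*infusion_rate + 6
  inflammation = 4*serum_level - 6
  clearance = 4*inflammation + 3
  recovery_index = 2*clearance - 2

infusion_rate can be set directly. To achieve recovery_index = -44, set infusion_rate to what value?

Substituting into the inflammation equation gives inflammation = 8*infusion_rate + 18.
Substituting into the clearance equation gives clearance = 32*infusion_rate + 75.
This gives recovery_index = 64*infusion_rate + 148.
Solve 64*infusion_rate + 148 = -44: infusion_rate = (-44 - 148) / 64 = -3.

infusion_rate = -3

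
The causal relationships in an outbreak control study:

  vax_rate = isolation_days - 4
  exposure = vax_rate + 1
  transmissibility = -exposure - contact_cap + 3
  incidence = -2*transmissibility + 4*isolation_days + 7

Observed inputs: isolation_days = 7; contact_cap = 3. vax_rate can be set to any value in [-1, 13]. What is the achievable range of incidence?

35 to 63

Intervening on vax_rate fixes its value directly, overriding its dependence on isolation_days.
Substituting into the transmissibility equation gives transmissibility = -vax_rate - 1.
So incidence = 2*vax_rate + 37.
Linear in vax_rate, so extremes are at the endpoints: vax_rate = -1 gives incidence = 35; vax_rate = 13 gives incidence = 63.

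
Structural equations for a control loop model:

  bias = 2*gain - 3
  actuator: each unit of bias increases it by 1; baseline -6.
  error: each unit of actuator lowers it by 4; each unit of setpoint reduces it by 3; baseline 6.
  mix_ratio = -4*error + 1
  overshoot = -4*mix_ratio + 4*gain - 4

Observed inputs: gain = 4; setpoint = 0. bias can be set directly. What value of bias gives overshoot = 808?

bias = -5

Intervening on bias fixes its value directly, overriding its dependence on gain.
Substituting into the error equation gives error = -4*bias + 30.
So mix_ratio = 16*bias - 119.
So overshoot = -64*bias + 488.
Solve -64*bias + 488 = 808: bias = (808 - 488) / -64 = -5.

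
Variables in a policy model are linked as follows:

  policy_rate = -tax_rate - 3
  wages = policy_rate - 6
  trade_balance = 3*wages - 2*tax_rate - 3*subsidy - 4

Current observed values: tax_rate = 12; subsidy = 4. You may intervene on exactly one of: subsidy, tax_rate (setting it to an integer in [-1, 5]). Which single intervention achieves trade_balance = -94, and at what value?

Intervening on subsidy: with other inputs at their observed values, trade_balance = -3*subsidy - 91. Solving for -94 gives subsidy = 1, within [-1, 5].
Intervening on tax_rate: trade_balance = -5*tax_rate - 43. Reaching -94 requires tax_rate = 51/5, not an integer.

set subsidy = 1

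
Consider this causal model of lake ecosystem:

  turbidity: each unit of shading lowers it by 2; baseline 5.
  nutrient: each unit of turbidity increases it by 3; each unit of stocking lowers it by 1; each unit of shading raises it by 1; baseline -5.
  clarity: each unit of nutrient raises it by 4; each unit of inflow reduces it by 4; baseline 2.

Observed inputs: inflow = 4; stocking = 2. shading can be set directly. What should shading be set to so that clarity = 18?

Substituting into the nutrient equation gives nutrient = -5*shading + 8.
Substituting into the clarity equation gives clarity = -20*shading + 18.
Solve -20*shading + 18 = 18: shading = (18 - 18) / -20 = 0.

shading = 0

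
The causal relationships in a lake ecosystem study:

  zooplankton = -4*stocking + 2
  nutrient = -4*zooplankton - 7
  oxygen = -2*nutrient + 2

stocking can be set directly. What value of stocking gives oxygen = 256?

Substituting into the nutrient equation gives nutrient = 16*stocking - 15.
oxygen becomes -32*stocking + 32.
Solve -32*stocking + 32 = 256: stocking = (256 - 32) / -32 = -7.

stocking = -7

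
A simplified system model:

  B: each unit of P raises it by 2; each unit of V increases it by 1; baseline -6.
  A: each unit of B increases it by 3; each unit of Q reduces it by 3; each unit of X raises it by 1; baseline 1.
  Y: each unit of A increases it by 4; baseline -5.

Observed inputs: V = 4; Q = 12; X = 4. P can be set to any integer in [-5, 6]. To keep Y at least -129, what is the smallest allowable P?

Substituting into the B equation gives B = 2*P - 2.
This gives A = 6*P - 37.
So Y = 24*P - 153.
Require 24*P - 153 ≥ -129, so P ≥ 1.
The smallest integer in [-5, 6] satisfying this is 1.

P = 1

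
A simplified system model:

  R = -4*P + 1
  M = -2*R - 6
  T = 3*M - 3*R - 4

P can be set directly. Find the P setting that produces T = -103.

P = -2

Substituting into the M equation gives M = 8*P - 8.
Substituting into the T equation gives T = 36*P - 31.
Solve 36*P - 31 = -103: P = (-103 + 31) / 36 = -2.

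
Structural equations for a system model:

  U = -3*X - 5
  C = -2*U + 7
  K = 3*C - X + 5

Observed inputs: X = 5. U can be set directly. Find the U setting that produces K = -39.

U = 10

Intervening on U fixes its value directly, overriding its dependence on X.
Substituting into the K equation gives K = -6*U + 21.
Solve -6*U + 21 = -39: U = (-39 - 21) / -6 = 10.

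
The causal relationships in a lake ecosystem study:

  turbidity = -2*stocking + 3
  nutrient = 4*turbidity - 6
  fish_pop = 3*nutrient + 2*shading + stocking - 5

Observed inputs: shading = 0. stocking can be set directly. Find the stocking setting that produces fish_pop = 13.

Substituting into the nutrient equation gives nutrient = -8*stocking + 6.
Substituting into the fish_pop equation gives fish_pop = -23*stocking + 13.
Solve -23*stocking + 13 = 13: stocking = (13 - 13) / -23 = 0.

stocking = 0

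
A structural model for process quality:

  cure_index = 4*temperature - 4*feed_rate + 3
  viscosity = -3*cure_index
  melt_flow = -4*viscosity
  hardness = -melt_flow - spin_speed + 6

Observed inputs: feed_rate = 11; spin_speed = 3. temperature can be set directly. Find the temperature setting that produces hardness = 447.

temperature = 1

Substituting into the cure_index equation gives cure_index = 4*temperature - 41.
So viscosity = -12*temperature + 123.
melt_flow becomes 48*temperature - 492.
So hardness = -48*temperature + 495.
Solve -48*temperature + 495 = 447: temperature = (447 - 495) / -48 = 1.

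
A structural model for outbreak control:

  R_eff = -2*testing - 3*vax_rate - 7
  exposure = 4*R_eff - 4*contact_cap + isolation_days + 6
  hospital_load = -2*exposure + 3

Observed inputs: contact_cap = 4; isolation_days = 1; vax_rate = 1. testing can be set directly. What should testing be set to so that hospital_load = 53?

Substituting into the R_eff equation gives R_eff = -2*testing - 10.
Substituting into the exposure equation gives exposure = -8*testing - 49.
hospital_load becomes 16*testing + 101.
Solve 16*testing + 101 = 53: testing = (53 - 101) / 16 = -3.

testing = -3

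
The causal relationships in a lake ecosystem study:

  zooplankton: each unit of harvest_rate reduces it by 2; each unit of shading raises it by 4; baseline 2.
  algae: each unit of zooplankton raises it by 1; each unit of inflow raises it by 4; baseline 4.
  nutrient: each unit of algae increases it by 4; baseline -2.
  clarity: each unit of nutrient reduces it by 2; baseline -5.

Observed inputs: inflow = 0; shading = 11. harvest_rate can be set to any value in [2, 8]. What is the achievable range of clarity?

Substituting into the zooplankton equation gives zooplankton = -2*harvest_rate + 46.
So algae = -2*harvest_rate + 50.
nutrient becomes -8*harvest_rate + 198.
This gives clarity = 16*harvest_rate - 401.
Linear in harvest_rate, so extremes are at the endpoints: harvest_rate = 2 gives clarity = -369; harvest_rate = 8 gives clarity = -273.

-369 to -273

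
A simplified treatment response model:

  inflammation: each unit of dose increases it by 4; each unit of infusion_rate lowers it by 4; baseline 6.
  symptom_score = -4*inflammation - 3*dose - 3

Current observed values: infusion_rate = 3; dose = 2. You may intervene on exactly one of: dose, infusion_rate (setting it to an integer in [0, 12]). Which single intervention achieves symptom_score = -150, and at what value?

set dose = 9

Intervening on dose: with other inputs at their observed values, symptom_score = -19*dose + 21. Solving for -150 gives dose = 9, within [0, 12].
Intervening on infusion_rate: symptom_score = 16*infusion_rate - 65. Reaching -150 requires infusion_rate = -85/16, not an integer.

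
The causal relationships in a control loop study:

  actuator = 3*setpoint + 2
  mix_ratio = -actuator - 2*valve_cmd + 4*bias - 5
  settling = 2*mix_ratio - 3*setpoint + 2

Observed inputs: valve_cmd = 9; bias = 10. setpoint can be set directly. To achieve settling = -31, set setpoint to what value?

Substituting into the mix_ratio equation gives mix_ratio = -3*setpoint + 15.
Substituting into the settling equation gives settling = -9*setpoint + 32.
Solve -9*setpoint + 32 = -31: setpoint = (-31 - 32) / -9 = 7.

setpoint = 7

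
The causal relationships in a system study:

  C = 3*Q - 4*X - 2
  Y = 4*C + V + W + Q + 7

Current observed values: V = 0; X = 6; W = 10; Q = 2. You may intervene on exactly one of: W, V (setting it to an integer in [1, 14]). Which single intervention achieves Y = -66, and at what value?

set W = 5

Intervening on W: with other inputs at their observed values, Y = W - 71. Solving for -66 gives W = 5, within [1, 14].
Intervening on V: Y = V - 61. Reaching -66 requires V = -5, outside [1, 14].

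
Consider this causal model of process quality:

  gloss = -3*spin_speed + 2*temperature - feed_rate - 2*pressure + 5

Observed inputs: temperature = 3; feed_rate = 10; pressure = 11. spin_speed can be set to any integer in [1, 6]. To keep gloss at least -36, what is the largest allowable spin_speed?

Substituting into the gloss equation gives gloss = -3*spin_speed - 21.
Require -3*spin_speed - 21 ≥ -36, so spin_speed ≤ 5.
The largest integer in [1, 6] satisfying this is 5.

spin_speed = 5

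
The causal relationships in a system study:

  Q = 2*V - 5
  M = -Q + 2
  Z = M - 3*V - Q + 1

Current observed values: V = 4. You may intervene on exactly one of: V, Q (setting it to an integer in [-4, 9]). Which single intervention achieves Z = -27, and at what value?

Intervening on V: Z = -7*V + 13. Reaching -27 requires V = 40/7, not an integer.
Intervening on Q: with other inputs at their observed values, Z = -2*Q - 9. Solving for -27 gives Q = 9, within [-4, 9].

set Q = 9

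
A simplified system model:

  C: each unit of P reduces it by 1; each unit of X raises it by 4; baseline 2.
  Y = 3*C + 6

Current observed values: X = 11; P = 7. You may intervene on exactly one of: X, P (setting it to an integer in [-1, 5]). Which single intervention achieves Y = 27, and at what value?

set X = 3

Intervening on X: with other inputs at their observed values, Y = 12*X - 9. Solving for 27 gives X = 3, within [-1, 5].
Intervening on P: Y = -3*P + 144. Reaching 27 requires P = 39, outside [-1, 5].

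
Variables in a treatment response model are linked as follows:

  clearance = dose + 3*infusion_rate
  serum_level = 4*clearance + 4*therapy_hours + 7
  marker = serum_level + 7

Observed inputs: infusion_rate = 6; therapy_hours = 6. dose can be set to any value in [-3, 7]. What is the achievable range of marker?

98 to 138

Substituting into the clearance equation gives clearance = dose + 18.
serum_level becomes 4*dose + 103.
Substituting into the marker equation gives marker = 4*dose + 110.
Linear in dose, so extremes are at the endpoints: dose = -3 gives marker = 98; dose = 7 gives marker = 138.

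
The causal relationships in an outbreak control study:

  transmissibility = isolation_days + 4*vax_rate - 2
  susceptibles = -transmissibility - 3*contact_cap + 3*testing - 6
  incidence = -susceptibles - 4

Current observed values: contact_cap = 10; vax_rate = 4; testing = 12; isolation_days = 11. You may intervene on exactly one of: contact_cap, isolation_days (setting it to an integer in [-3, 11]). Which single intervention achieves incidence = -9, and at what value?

Intervening on contact_cap: with other inputs at their observed values, incidence = 3*contact_cap - 9. Solving for -9 gives contact_cap = 0, within [-3, 11].
Intervening on isolation_days: incidence = isolation_days + 10. Reaching -9 requires isolation_days = -19, outside [-3, 11].

set contact_cap = 0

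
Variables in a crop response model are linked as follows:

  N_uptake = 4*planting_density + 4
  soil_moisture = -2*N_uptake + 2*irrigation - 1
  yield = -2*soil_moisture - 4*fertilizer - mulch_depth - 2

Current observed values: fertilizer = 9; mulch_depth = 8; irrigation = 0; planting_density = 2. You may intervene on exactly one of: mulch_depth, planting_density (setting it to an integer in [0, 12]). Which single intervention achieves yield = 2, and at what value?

Intervening on mulch_depth: with other inputs at their observed values, yield = -mulch_depth + 12. Solving for 2 gives mulch_depth = 10, within [0, 12].
Intervening on planting_density: yield = 16*planting_density - 28. Reaching 2 requires planting_density = 15/8, not an integer.

set mulch_depth = 10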